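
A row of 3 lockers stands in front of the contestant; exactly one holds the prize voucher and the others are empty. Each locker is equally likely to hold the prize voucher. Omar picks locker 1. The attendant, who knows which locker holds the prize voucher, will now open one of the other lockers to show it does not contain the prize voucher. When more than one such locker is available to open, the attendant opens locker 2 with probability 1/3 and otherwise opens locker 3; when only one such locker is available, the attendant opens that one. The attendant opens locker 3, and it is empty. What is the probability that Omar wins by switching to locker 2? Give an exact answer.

3/5

Apply Bayes' rule, conditioning on where the prize voucher actually is.
If it is in locker 1 (prior 1/3): locker 2 is available but not opened, probability 2/3; weight (1/3)·(2/3) = 2/9.
If it is in locker 2 (prior 1/3): only locker 3 is available, probability 1; weight (1/3)·1 = 1/3.
If it is in locker 3 (prior 1/3): the attendant opened locker 3, so this case is ruled out; weight (1/3)·0 = 0.
The weights sum to 5/9.
So P(the prize voucher in locker 2 | the attendant opened locker 3) = (1/3) / (5/9) = 3/5.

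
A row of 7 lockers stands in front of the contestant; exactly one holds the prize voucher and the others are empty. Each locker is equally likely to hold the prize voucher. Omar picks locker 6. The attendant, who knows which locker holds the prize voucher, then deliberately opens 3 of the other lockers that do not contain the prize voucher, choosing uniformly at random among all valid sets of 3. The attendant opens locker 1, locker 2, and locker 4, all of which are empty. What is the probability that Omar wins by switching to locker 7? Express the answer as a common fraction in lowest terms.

2/7

Apply Bayes' rule, conditioning on where the prize voucher actually is.
If it is in any of lockers 1, 2, and 4 (prior 1/7 each): that locker was opened and seen not to hold the prize — ruled out; weight (1/7)·0 = 0 each.
If it is in any of lockers 3, 5, and 7 (prior 1/7 each): the attendant has 10 equally likely choices, so probability 1/10; weight (1/7)·(1/10) = 1/70 each.
If it is in locker 6 (prior 1/7): the attendant has 20 equally likely choices, so probability 1/20; weight (1/7)·(1/20) = 1/140.
The weights sum to 1/20.
So P(the prize voucher in locker 7 | the attendant opened locker 1, locker 2, and locker 4) = (1/70) / (1/20) = 2/7.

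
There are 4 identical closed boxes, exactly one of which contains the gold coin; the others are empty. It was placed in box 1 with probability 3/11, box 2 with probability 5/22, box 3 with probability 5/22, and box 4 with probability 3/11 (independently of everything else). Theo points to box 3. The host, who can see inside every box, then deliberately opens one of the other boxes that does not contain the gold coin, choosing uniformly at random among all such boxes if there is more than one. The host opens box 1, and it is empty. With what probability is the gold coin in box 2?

15/43

Apply Bayes' rule, conditioning on where the gold coin actually is.
If it is in box 1 (prior 3/11): the host opened box 1, so this case is ruled out; weight (3/11)·0 = 0.
If it is in box 2 (prior 5/22): the host has 2 equally likely choices, so probability 1/2; weight (5/22)·(1/2) = 5/44.
If it is in box 3 (prior 5/22): the host has 3 equally likely choices, so probability 1/3; weight (5/22)·(1/3) = 5/66.
If it is in box 4 (prior 3/11): the host has 2 equally likely choices, so probability 1/2; weight (3/11)·(1/2) = 3/22.
The weights sum to 43/132.
So P(the gold coin in box 2 | the host opened box 1) = (5/44) / (43/132) = 15/43.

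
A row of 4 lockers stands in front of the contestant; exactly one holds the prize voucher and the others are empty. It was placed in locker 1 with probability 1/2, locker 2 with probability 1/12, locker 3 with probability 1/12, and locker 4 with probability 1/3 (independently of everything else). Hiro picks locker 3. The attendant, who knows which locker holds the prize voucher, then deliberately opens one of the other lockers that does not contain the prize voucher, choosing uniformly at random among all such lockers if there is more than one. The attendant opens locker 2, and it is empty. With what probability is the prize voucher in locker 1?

9/16

Apply Bayes' rule, conditioning on where the prize voucher actually is.
If it is in locker 1 (prior 1/2): the attendant has 2 equally likely choices, so probability 1/2; weight (1/2)·(1/2) = 1/4.
If it is in locker 2 (prior 1/12): the attendant opened locker 2, so this case is ruled out; weight (1/12)·0 = 0.
If it is in locker 3 (prior 1/12): the attendant has 3 equally likely choices, so probability 1/3; weight (1/12)·(1/3) = 1/36.
If it is in locker 4 (prior 1/3): the attendant has 2 equally likely choices, so probability 1/2; weight (1/3)·(1/2) = 1/6.
The weights sum to 4/9.
So P(the prize voucher in locker 1 | the attendant opened locker 2) = (1/4) / (4/9) = 9/16.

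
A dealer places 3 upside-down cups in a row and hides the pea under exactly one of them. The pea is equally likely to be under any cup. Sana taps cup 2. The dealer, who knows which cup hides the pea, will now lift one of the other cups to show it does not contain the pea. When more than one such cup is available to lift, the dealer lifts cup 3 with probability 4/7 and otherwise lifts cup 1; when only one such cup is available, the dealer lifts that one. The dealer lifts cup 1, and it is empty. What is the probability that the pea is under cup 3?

Apply Bayes' rule, conditioning on where the pea actually is.
If it is under cup 1 (prior 1/3): the dealer opened cup 1, so this case is ruled out; weight (1/3)·0 = 0.
If it is under cup 2 (prior 1/3): cup 3 is available but not opened, probability 3/7; weight (1/3)·(3/7) = 1/7.
If it is under cup 3 (prior 1/3): only cup 1 is available, probability 1; weight (1/3)·1 = 1/3.
The weights sum to 10/21.
So P(the pea under cup 3 | the dealer opened cup 1) = (1/3) / (10/21) = 7/10.

7/10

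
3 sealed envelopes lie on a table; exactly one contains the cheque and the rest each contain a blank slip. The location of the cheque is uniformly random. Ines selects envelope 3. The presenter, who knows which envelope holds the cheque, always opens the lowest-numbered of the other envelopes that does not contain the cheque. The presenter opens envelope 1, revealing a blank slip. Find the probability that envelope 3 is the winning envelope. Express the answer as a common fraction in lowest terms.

Condition on the true location of the cheque.
If it is in envelope 1 (prior 1/3): the presenter opened envelope 1, so this case is ruled out; weight (1/3)·0 = 0.
If it is in either of envelopes 2 and 3 (prior 1/3 each): envelope 1 is the lowest-numbered option available, probability 1; weight (1/3)·1 = 1/3 each.
The weights sum to 2/3.
So P(the cheque in envelope 3 | the presenter opened envelope 1) = (1/3) / (2/3) = 1/2.

1/2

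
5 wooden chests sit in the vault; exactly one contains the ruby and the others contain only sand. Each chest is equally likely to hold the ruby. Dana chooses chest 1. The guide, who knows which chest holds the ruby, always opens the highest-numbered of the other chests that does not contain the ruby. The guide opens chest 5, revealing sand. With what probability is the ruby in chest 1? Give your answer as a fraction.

Consider each possible location of the ruby in turn.
If it is in any of chests 1, 2, 3, and 4 (prior 1/5 each): chest 5 is the highest-numbered option available, probability 1; weight (1/5)·1 = 1/5 each.
If it is in chest 5 (prior 1/5): the guide opened chest 5, so this case is ruled out; weight (1/5)·0 = 0.
The weights sum to 4/5.
So P(the ruby in chest 1 | the guide opened chest 5) = (1/5) / (4/5) = 1/4.

1/4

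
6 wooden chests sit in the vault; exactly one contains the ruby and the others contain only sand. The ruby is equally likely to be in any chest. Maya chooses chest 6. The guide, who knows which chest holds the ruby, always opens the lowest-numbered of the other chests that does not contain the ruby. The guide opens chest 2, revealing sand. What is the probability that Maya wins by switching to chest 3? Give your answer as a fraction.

Apply Bayes' rule, conditioning on where the ruby actually is.
If it is in chest 1 (prior 1/6): chest 2 is the lowest-numbered option available, probability 1; weight (1/6)·1 = 1/6.
If it is in chest 2 (prior 1/6): the guide opened chest 2, so this case is ruled out; weight (1/6)·0 = 0.
If it is in any of chests 3, 4, 5, and 6 (prior 1/6 each): the guide would have opened chest 1 instead, probability 0; weight (1/6)·0 = 0 each.
The weights sum to 1/6.
So P(the ruby in chest 3 | the guide opened chest 2) = 0 / (1/6) = 0.

0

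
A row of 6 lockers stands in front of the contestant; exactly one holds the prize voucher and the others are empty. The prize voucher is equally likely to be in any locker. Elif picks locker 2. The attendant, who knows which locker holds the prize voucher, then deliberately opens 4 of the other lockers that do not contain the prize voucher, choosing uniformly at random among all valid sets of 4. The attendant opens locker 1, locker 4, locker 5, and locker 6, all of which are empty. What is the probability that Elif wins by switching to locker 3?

5/6

Condition on the true location of the prize voucher.
If it is in any of lockers 1, 4, 5, and 6 (prior 1/6 each): that locker was opened and seen not to hold the prize — ruled out; weight (1/6)·0 = 0 each.
If it is in locker 2 (prior 1/6): the attendant has 5 equally likely choices, so probability 1/5; weight (1/6)·(1/5) = 1/30.
If it is in locker 3 (prior 1/6): the attendant has no choice, probability 1; weight (1/6)·1 = 1/6.
The weights sum to 1/5.
So P(the prize voucher in locker 3 | the attendant opened locker 1, locker 4, locker 5, and locker 6) = (1/6) / (1/5) = 5/6.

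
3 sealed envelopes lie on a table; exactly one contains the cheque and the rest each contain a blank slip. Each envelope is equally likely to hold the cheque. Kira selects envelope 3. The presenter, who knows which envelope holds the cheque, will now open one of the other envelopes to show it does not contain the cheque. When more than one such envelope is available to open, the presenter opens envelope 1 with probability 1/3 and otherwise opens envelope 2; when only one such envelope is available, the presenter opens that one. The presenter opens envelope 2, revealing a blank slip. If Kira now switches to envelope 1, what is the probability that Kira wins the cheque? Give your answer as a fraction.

Condition on the true location of the cheque.
If it is in envelope 1 (prior 1/3): only envelope 2 is available, probability 1; weight (1/3)·1 = 1/3.
If it is in envelope 2 (prior 1/3): the presenter opened envelope 2, so this case is ruled out; weight (1/3)·0 = 0.
If it is in envelope 3 (prior 1/3): envelope 1 is available but not opened, probability 2/3; weight (1/3)·(2/3) = 2/9.
The weights sum to 5/9.
So P(the cheque in envelope 1 | the presenter opened envelope 2) = (1/3) / (5/9) = 3/5.

3/5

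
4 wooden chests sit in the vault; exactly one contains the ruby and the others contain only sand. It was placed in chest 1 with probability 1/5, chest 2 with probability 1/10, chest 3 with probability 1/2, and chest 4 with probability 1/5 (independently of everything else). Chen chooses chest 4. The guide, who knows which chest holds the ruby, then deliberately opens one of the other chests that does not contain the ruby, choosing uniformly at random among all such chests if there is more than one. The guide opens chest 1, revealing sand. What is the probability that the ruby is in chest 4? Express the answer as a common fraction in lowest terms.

Condition on the true location of the ruby.
If it is in chest 1 (prior 1/5): the guide opened chest 1, so this case is ruled out; weight (1/5)·0 = 0.
If it is in chest 2 (prior 1/10): the guide has 2 equally likely choices, so probability 1/2; weight (1/10)·(1/2) = 1/20.
If it is in chest 3 (prior 1/2): the guide has 2 equally likely choices, so probability 1/2; weight (1/2)·(1/2) = 1/4.
If it is in chest 4 (prior 1/5): the guide has 3 equally likely choices, so probability 1/3; weight (1/5)·(1/3) = 1/15.
The weights sum to 11/30.
So P(the ruby in chest 4 | the guide opened chest 1) = (1/15) / (11/30) = 2/11.

2/11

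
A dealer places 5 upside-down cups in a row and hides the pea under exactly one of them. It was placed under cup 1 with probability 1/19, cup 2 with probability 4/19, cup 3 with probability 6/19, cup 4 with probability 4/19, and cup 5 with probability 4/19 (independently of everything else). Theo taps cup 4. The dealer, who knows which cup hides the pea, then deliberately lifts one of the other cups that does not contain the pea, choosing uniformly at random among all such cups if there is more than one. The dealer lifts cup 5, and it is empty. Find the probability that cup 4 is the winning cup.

3/14

Consider each possible location of the pea in turn.
If it is under cup 1 (prior 1/19): the dealer has 3 equally likely choices, so probability 1/3; weight (1/19)·(1/3) = 1/57.
If it is under cup 2 (prior 4/19): the dealer has 3 equally likely choices, so probability 1/3; weight (4/19)·(1/3) = 4/57.
If it is under cup 3 (prior 6/19): the dealer has 3 equally likely choices, so probability 1/3; weight (6/19)·(1/3) = 2/19.
If it is under cup 4 (prior 4/19): the dealer has 4 equally likely choices, so probability 1/4; weight (4/19)·(1/4) = 1/19.
If it is under cup 5 (prior 4/19): the dealer opened cup 5, so this case is ruled out; weight (4/19)·0 = 0.
The weights sum to 14/57.
So P(the pea under cup 4 | the dealer opened cup 5) = (1/19) / (14/57) = 3/14.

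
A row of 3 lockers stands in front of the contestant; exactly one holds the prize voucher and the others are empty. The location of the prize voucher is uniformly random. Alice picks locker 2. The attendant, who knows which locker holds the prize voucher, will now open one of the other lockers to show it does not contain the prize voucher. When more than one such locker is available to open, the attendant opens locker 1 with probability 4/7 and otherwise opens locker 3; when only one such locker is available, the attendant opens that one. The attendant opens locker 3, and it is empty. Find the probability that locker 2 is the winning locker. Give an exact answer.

3/10

Apply Bayes' rule, conditioning on where the prize voucher actually is.
If it is in locker 1 (prior 1/3): only locker 3 is available, probability 1; weight (1/3)·1 = 1/3.
If it is in locker 2 (prior 1/3): locker 1 is available but not opened, probability 3/7; weight (1/3)·(3/7) = 1/7.
If it is in locker 3 (prior 1/3): the attendant opened locker 3, so this case is ruled out; weight (1/3)·0 = 0.
The weights sum to 10/21.
So P(the prize voucher in locker 2 | the attendant opened locker 3) = (1/7) / (10/21) = 3/10.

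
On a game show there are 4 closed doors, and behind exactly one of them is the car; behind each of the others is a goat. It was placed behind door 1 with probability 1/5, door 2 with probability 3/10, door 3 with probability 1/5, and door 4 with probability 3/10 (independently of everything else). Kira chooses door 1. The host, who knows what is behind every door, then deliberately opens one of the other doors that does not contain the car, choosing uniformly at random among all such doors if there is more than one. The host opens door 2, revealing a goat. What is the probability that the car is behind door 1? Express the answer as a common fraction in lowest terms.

Condition on the true location of the car.
If it is behind door 1 (prior 1/5): the host has 3 equally likely choices, so probability 1/3; weight (1/5)·(1/3) = 1/15.
If it is behind door 2 (prior 3/10): the host opened door 2, so this case is ruled out; weight (3/10)·0 = 0.
If it is behind door 3 (prior 1/5): the host has 2 equally likely choices, so probability 1/2; weight (1/5)·(1/2) = 1/10.
If it is behind door 4 (prior 3/10): the host has 2 equally likely choices, so probability 1/2; weight (3/10)·(1/2) = 3/20.
The weights sum to 19/60.
So P(the car behind door 1 | the host opened door 2) = (1/15) / (19/60) = 4/19.

4/19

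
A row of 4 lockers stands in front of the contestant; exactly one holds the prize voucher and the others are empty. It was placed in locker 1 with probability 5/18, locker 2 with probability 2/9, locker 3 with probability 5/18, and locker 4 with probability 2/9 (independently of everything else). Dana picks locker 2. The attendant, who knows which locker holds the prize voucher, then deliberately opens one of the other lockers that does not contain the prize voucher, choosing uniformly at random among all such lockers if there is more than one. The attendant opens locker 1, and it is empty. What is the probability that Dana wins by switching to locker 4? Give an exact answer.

12/35

Apply Bayes' rule, conditioning on where the prize voucher actually is.
If it is in locker 1 (prior 5/18): the attendant opened locker 1, so this case is ruled out; weight (5/18)·0 = 0.
If it is in locker 2 (prior 2/9): the attendant has 3 equally likely choices, so probability 1/3; weight (2/9)·(1/3) = 2/27.
If it is in locker 3 (prior 5/18): the attendant has 2 equally likely choices, so probability 1/2; weight (5/18)·(1/2) = 5/36.
If it is in locker 4 (prior 2/9): the attendant has 2 equally likely choices, so probability 1/2; weight (2/9)·(1/2) = 1/9.
The weights sum to 35/108.
So P(the prize voucher in locker 4 | the attendant opened locker 1) = (1/9) / (35/108) = 12/35.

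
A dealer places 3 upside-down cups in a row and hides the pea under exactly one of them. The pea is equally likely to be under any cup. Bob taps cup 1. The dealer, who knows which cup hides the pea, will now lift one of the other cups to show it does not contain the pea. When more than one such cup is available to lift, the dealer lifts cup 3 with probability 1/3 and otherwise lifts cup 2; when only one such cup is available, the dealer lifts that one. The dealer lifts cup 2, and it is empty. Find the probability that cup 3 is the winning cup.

Condition on the true location of the pea.
If it is under cup 1 (prior 1/3): cup 3 is available but not opened, probability 2/3; weight (1/3)·(2/3) = 2/9.
If it is under cup 2 (prior 1/3): the dealer opened cup 2, so this case is ruled out; weight (1/3)·0 = 0.
If it is under cup 3 (prior 1/3): only cup 2 is available, probability 1; weight (1/3)·1 = 1/3.
The weights sum to 5/9.
So P(the pea under cup 3 | the dealer opened cup 2) = (1/3) / (5/9) = 3/5.

3/5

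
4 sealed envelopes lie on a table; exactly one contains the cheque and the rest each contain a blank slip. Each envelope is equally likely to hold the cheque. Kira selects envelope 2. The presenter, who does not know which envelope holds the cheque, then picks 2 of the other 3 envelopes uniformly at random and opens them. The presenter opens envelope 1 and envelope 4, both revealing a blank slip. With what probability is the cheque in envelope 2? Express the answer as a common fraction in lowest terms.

Because the presenter chose which envelopes to open without knowing where the cheque is, the choice is independent of the prize location. Learning that none of the 2 opened envelopes holds the cheque simply rules out those 2 locations and leaves the remaining 2 envelopes still equally likely by symmetry.
So P(the cheque in envelope 2) = 1/2.

1/2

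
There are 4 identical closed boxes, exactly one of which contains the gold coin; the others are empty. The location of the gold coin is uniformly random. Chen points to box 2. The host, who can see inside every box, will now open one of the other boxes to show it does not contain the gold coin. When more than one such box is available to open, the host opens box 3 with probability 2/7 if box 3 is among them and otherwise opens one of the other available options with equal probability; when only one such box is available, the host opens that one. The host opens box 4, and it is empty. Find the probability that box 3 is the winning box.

Consider each possible location of the gold coin in turn.
If it is in box 1 (prior 1/4): box 3 is available but not opened, probability 5/7; weight (1/4)·(5/7) = 5/28.
If it is in box 2 (prior 1/4): box 3 is available but not opened; box 4 gets probability (1 − 2/7)/2 = 5/14; weight (1/4)·(5/14) = 5/56.
If it is in box 3 (prior 1/4): box 3 holds the prize so is unavailable; the host chooses uniformly among the 2 others, probability 1/2; weight (1/4)·(1/2) = 1/8.
If it is in box 4 (prior 1/4): the host opened box 4, so this case is ruled out; weight (1/4)·0 = 0.
The weights sum to 11/28.
So P(the gold coin in box 3 | the host opened box 4) = (1/8) / (11/28) = 7/22.

7/22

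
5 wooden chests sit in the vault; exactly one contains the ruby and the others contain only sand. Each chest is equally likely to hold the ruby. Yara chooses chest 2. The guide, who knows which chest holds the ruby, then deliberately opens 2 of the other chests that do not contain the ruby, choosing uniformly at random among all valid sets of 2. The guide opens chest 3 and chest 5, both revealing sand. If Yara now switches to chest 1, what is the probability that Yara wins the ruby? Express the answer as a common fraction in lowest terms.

2/5

Apply Bayes' rule, conditioning on where the ruby actually is.
If it is in either of chests 1 and 4 (prior 1/5 each): the guide has 3 equally likely choices, so probability 1/3; weight (1/5)·(1/3) = 1/15 each.
If it is in chest 2 (prior 1/5): the guide has 6 equally likely choices, so probability 1/6; weight (1/5)·(1/6) = 1/30.
If it is in either of chests 3 and 5 (prior 1/5 each): that chest was opened and seen not to hold the prize — ruled out; weight (1/5)·0 = 0 each.
The weights sum to 1/6.
So P(the ruby in chest 1 | the guide opened chest 3 and chest 5) = (1/15) / (1/6) = 2/5.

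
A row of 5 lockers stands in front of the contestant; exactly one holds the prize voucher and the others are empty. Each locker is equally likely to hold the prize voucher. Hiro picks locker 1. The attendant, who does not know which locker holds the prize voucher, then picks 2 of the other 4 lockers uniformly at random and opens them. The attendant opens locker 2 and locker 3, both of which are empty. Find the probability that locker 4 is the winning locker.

Apply Bayes' rule, conditioning on where the prize voucher actually is.
If it is in any of lockers 1, 4, and 5 (prior 1/5 each): the attendant picks exactly this set with probability 1/6 regardless, and none is the prize; weight (1/5)·(1/6) = 1/30 each.
If it is in either of lockers 2 and 3 (prior 1/5 each): that locker was opened and seen not to hold the prize — ruled out; weight (1/5)·0 = 0 each.
The weights sum to 1/10.
So P(the prize voucher in locker 4 | the attendant opened locker 2 and locker 3) = (1/30) / (1/10) = 1/3.

1/3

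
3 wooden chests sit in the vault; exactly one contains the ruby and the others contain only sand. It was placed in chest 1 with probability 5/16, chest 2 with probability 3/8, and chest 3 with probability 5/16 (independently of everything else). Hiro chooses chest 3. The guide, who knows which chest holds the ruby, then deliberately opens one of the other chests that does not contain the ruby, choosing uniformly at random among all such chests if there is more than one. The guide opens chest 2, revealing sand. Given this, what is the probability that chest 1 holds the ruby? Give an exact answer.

2/3

Apply Bayes' rule, conditioning on where the ruby actually is.
If it is in chest 1 (prior 5/16): the guide has no choice, probability 1; weight (5/16)·1 = 5/16.
If it is in chest 2 (prior 3/8): the guide opened chest 2, so this case is ruled out; weight (3/8)·0 = 0.
If it is in chest 3 (prior 5/16): the guide has 2 equally likely choices, so probability 1/2; weight (5/16)·(1/2) = 5/32.
The weights sum to 15/32.
So P(the ruby in chest 1 | the guide opened chest 2) = (5/16) / (15/32) = 2/3.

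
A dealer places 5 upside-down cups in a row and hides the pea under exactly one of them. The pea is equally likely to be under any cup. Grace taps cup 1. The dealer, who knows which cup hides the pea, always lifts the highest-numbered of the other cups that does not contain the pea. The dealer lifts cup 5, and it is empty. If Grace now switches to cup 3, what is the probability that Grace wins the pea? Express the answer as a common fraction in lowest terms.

Consider each possible location of the pea in turn.
If it is under any of cups 1, 2, 3, and 4 (prior 1/5 each): cup 5 is the highest-numbered option available, probability 1; weight (1/5)·1 = 1/5 each.
If it is under cup 5 (prior 1/5): the dealer opened cup 5, so this case is ruled out; weight (1/5)·0 = 0.
The weights sum to 4/5.
So P(the pea under cup 3 | the dealer opened cup 5) = (1/5) / (4/5) = 1/4.

1/4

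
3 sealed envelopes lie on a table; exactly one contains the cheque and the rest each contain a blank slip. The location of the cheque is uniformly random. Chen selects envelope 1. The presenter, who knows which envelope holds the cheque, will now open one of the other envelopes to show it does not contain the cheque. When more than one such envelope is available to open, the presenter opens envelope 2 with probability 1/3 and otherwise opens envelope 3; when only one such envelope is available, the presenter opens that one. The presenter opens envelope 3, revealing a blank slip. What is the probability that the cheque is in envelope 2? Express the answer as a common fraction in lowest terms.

3/5

Condition on the true location of the cheque.
If it is in envelope 1 (prior 1/3): envelope 2 is available but not opened, probability 2/3; weight (1/3)·(2/3) = 2/9.
If it is in envelope 2 (prior 1/3): only envelope 3 is available, probability 1; weight (1/3)·1 = 1/3.
If it is in envelope 3 (prior 1/3): the presenter opened envelope 3, so this case is ruled out; weight (1/3)·0 = 0.
The weights sum to 5/9.
So P(the cheque in envelope 2 | the presenter opened envelope 3) = (1/3) / (5/9) = 3/5.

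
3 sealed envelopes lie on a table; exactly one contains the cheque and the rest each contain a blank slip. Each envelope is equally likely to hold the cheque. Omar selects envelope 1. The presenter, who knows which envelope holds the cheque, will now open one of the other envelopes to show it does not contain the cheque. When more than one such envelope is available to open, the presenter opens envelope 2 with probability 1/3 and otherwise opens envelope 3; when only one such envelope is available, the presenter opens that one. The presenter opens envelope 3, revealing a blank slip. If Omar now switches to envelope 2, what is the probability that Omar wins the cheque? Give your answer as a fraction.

Consider each possible location of the cheque in turn.
If it is in envelope 1 (prior 1/3): envelope 2 is available but not opened, probability 2/3; weight (1/3)·(2/3) = 2/9.
If it is in envelope 2 (prior 1/3): only envelope 3 is available, probability 1; weight (1/3)·1 = 1/3.
If it is in envelope 3 (prior 1/3): the presenter opened envelope 3, so this case is ruled out; weight (1/3)·0 = 0.
The weights sum to 5/9.
So P(the cheque in envelope 2 | the presenter opened envelope 3) = (1/3) / (5/9) = 3/5.

3/5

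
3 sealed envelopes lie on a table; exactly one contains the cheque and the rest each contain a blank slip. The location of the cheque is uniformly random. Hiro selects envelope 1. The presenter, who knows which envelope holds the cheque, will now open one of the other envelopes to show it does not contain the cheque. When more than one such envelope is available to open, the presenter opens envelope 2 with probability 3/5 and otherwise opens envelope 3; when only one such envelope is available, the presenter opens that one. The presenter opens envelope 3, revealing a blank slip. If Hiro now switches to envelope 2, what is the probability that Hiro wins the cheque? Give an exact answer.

Apply Bayes' rule, conditioning on where the cheque actually is.
If it is in envelope 1 (prior 1/3): envelope 2 is available but not opened, probability 2/5; weight (1/3)·(2/5) = 2/15.
If it is in envelope 2 (prior 1/3): only envelope 3 is available, probability 1; weight (1/3)·1 = 1/3.
If it is in envelope 3 (prior 1/3): the presenter opened envelope 3, so this case is ruled out; weight (1/3)·0 = 0.
The weights sum to 7/15.
So P(the cheque in envelope 2 | the presenter opened envelope 3) = (1/3) / (7/15) = 5/7.

5/7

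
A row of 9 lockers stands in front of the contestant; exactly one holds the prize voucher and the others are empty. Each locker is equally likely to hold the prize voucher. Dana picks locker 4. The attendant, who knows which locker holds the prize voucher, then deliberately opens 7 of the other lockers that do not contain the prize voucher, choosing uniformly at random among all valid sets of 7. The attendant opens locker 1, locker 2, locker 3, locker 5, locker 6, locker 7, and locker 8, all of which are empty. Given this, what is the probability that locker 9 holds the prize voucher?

8/9

Apply Bayes' rule, conditioning on where the prize voucher actually is.
If it is in any of lockers 1, 2, 3, 5, 6, 7, and 8 (prior 1/9 each): that locker was opened and seen not to hold the prize — ruled out; weight (1/9)·0 = 0 each.
If it is in locker 4 (prior 1/9): the attendant has 8 equally likely choices, so probability 1/8; weight (1/9)·(1/8) = 1/72.
If it is in locker 9 (prior 1/9): the attendant has no choice, probability 1; weight (1/9)·1 = 1/9.
The weights sum to 1/8.
So P(the prize voucher in locker 9 | the attendant opened locker 1, locker 2, locker 3, locker 5, locker 6, locker 7, and locker 8) = (1/9) / (1/8) = 8/9.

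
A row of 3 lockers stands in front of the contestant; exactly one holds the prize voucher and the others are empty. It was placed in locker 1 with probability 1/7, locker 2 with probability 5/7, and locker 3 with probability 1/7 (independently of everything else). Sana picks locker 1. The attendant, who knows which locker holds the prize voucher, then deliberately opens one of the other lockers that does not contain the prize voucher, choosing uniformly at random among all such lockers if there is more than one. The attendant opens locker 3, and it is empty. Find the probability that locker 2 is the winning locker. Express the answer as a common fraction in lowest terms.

Condition on the true location of the prize voucher.
If it is in locker 1 (prior 1/7): the attendant has 2 equally likely choices, so probability 1/2; weight (1/7)·(1/2) = 1/14.
If it is in locker 2 (prior 5/7): the attendant has no choice, probability 1; weight (5/7)·1 = 5/7.
If it is in locker 3 (prior 1/7): the attendant opened locker 3, so this case is ruled out; weight (1/7)·0 = 0.
The weights sum to 11/14.
So P(the prize voucher in locker 2 | the attendant opened locker 3) = (5/7) / (11/14) = 10/11.

10/11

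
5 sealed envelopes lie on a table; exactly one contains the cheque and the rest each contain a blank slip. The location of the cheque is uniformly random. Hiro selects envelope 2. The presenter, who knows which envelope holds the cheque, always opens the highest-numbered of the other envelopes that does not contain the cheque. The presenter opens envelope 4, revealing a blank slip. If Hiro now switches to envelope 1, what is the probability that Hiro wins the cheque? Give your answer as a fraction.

Apply Bayes' rule, conditioning on where the cheque actually is.
If it is in any of envelopes 1, 2, and 3 (prior 1/5 each): the presenter would have opened envelope 5 instead, probability 0; weight (1/5)·0 = 0 each.
If it is in envelope 4 (prior 1/5): the presenter opened envelope 4, so this case is ruled out; weight (1/5)·0 = 0.
If it is in envelope 5 (prior 1/5): envelope 4 is the highest-numbered option available, probability 1; weight (1/5)·1 = 1/5.
The weights sum to 1/5.
So P(the cheque in envelope 1 | the presenter opened envelope 4) = 0 / (1/5) = 0.

0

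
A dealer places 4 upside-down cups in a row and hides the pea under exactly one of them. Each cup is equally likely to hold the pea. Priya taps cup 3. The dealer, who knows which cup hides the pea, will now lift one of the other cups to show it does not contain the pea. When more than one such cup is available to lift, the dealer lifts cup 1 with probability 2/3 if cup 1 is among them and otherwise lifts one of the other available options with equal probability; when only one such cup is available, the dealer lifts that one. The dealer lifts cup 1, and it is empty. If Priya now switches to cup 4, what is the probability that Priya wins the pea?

Condition on the true location of the pea.
If it is under cup 1 (prior 1/4): the dealer opened cup 1, so this case is ruled out; weight (1/4)·0 = 0.
If it is under any of cups 2, 3, and 4 (prior 1/4 each): cup 1 is available, opened with probability 2/3; weight (1/4)·(2/3) = 1/6 each.
The weights sum to 1/2.
So P(the pea under cup 4 | the dealer opened cup 1) = (1/6) / (1/2) = 1/3.

1/3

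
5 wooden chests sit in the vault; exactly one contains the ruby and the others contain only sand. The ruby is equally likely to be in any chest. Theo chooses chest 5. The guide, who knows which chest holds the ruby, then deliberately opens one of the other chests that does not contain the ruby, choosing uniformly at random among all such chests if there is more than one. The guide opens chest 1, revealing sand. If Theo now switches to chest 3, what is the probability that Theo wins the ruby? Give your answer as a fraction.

Apply Bayes' rule, conditioning on where the ruby actually is.
If it is in chest 1 (prior 1/5): the guide opened chest 1, so this case is ruled out; weight (1/5)·0 = 0.
If it is in any of chests 2, 3, and 4 (prior 1/5 each): the guide has 3 equally likely choices, so probability 1/3; weight (1/5)·(1/3) = 1/15 each.
If it is in chest 5 (prior 1/5): the guide has 4 equally likely choices, so probability 1/4; weight (1/5)·(1/4) = 1/20.
The weights sum to 1/4.
So P(the ruby in chest 3 | the guide opened chest 1) = (1/15) / (1/4) = 4/15.

4/15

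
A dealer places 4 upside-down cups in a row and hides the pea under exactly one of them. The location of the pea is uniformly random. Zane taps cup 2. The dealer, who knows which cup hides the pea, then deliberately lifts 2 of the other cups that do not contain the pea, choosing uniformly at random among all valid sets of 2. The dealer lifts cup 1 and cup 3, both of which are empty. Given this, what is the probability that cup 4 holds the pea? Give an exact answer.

3/4

Apply Bayes' rule, conditioning on where the pea actually is.
If it is under either of cups 1 and 3 (prior 1/4 each): that cup was opened and seen not to hold the prize — ruled out; weight (1/4)·0 = 0 each.
If it is under cup 2 (prior 1/4): the dealer has 3 equally likely choices, so probability 1/3; weight (1/4)·(1/3) = 1/12.
If it is under cup 4 (prior 1/4): the dealer has no choice, probability 1; weight (1/4)·1 = 1/4.
The weights sum to 1/3.
So P(the pea under cup 4 | the dealer opened cup 1 and cup 3) = (1/4) / (1/3) = 3/4.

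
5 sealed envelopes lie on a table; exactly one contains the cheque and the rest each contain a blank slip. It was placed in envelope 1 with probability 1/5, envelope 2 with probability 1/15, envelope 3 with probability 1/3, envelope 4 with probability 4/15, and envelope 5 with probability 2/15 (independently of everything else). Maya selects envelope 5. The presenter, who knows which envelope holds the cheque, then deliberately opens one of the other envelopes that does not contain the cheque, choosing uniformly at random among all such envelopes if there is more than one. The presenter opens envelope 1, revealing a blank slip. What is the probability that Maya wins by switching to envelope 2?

2/23

Apply Bayes' rule, conditioning on where the cheque actually is.
If it is in envelope 1 (prior 1/5): the presenter opened envelope 1, so this case is ruled out; weight (1/5)·0 = 0.
If it is in envelope 2 (prior 1/15): the presenter has 3 equally likely choices, so probability 1/3; weight (1/15)·(1/3) = 1/45.
If it is in envelope 3 (prior 1/3): the presenter has 3 equally likely choices, so probability 1/3; weight (1/3)·(1/3) = 1/9.
If it is in envelope 4 (prior 4/15): the presenter has 3 equally likely choices, so probability 1/3; weight (4/15)·(1/3) = 4/45.
If it is in envelope 5 (prior 2/15): the presenter has 4 equally likely choices, so probability 1/4; weight (2/15)·(1/4) = 1/30.
The weights sum to 23/90.
So P(the cheque in envelope 2 | the presenter opened envelope 1) = (1/45) / (23/90) = 2/23.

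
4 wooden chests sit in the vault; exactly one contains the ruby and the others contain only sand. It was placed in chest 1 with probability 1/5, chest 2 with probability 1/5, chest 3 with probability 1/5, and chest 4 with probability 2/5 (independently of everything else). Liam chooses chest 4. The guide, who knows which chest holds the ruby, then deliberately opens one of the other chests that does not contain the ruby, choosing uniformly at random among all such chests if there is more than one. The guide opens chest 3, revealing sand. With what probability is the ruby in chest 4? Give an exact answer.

Consider each possible location of the ruby in turn.
If it is in either of chests 1 and 2 (prior 1/5 each): the guide has 2 equally likely choices, so probability 1/2; weight (1/5)·(1/2) = 1/10 each.
If it is in chest 3 (prior 1/5): the guide opened chest 3, so this case is ruled out; weight (1/5)·0 = 0.
If it is in chest 4 (prior 2/5): the guide has 3 equally likely choices, so probability 1/3; weight (2/5)·(1/3) = 2/15.
The weights sum to 1/3.
So P(the ruby in chest 4 | the guide opened chest 3) = (2/15) / (1/3) = 2/5.

2/5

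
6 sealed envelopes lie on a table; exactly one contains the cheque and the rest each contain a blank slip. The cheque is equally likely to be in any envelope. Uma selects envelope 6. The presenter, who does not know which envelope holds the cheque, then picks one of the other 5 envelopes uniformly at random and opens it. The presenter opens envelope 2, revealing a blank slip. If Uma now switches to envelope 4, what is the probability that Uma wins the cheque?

1/5

Condition on the true location of the cheque.
If it is in any of envelopes 1, 3, 4, 5, and 6 (prior 1/6 each): the presenter picks envelope 2 with probability 1/5 regardless, and it is not the prize; weight (1/6)·(1/5) = 1/30 each.
If it is in envelope 2 (prior 1/6): the presenter opened envelope 2, so this case is ruled out; weight (1/6)·0 = 0.
The weights sum to 1/6.
So P(the cheque in envelope 4 | the presenter opened envelope 2) = (1/30) / (1/6) = 1/5.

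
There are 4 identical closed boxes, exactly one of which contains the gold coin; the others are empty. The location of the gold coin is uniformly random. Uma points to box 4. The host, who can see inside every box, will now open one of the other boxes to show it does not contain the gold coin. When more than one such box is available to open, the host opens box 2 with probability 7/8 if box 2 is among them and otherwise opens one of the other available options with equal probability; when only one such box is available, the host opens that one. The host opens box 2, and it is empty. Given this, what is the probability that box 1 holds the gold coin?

1/3

Consider each possible location of the gold coin in turn.
If it is in any of boxes 1, 3, and 4 (prior 1/4 each): box 2 is available, opened with probability 7/8; weight (1/4)·(7/8) = 7/32 each.
If it is in box 2 (prior 1/4): the host opened box 2, so this case is ruled out; weight (1/4)·0 = 0.
The weights sum to 21/32.
So P(the gold coin in box 1 | the host opened box 2) = (7/32) / (21/32) = 1/3.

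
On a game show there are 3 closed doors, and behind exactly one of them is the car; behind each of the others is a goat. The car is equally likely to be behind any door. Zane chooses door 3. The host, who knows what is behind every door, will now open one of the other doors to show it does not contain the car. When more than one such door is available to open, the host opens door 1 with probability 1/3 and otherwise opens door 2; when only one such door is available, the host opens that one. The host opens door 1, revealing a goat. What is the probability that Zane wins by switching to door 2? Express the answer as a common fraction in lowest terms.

3/4

Condition on the true location of the car.
If it is behind door 1 (prior 1/3): the host opened door 1, so this case is ruled out; weight (1/3)·0 = 0.
If it is behind door 2 (prior 1/3): only door 1 is available, probability 1; weight (1/3)·1 = 1/3.
If it is behind door 3 (prior 1/3): door 1 is available, opened with probability 1/3; weight (1/3)·(1/3) = 1/9.
The weights sum to 4/9.
So P(the car behind door 2 | the host opened door 1) = (1/3) / (4/9) = 3/4.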